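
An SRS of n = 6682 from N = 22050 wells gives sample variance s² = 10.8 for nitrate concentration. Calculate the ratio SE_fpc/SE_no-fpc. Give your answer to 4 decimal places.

0.8348

f = n/N = 6682/22050 = 0.30303855.
SE_no-fpc = √(s²/n) = 0.040203017; SE_fpc = √((1−f)s²/n) = 0.033563174.
Ratio = √(1−f) = 0.83484217.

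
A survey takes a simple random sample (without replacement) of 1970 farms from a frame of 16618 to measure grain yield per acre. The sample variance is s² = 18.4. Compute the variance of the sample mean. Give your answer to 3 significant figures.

Under SRS without replacement, Var(ȳ) = (1 − f)·s²/n with f = n/N = 1970/16618 = 0.11854615.
Var(ȳ) = (1 − 0.11854615)·18.4/1970 = 0.88145385·0.0093401015 = 0.0082328684.

0.00823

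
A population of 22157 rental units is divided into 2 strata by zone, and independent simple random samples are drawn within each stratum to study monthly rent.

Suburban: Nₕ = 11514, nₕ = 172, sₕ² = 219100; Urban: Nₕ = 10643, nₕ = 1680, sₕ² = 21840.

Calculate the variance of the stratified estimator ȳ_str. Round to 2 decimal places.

Var(ȳ_str) = Σₕ Wₕ²(1 − fₕ)sₕ²/nₕ with Wₕ = Nₕ/N, N = 22157.
Suburban: Wₕ = 0.51965519; term = 0.51965519²·(1 − 0.01493834)·219100/172 = 338.85031.
Urban: Wₕ = 0.48034481; term = 0.48034481²·(1 − 0.15785023)·21840/1680 = 2.5260323.
Sum = 341.37634.

341.38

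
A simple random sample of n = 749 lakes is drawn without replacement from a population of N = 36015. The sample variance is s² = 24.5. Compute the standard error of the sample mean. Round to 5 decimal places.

0.17897

Under SRS without replacement, Var(ȳ) = (1 − f)·s²/n with f = n/N = 749/36015 = 0.02079689.
Var(ȳ) = (1 − 0.02079689)·24.5/749 = 0.97920311·0.03271028 = 0.032030008.
SE(ȳ) = √(0.032030008) = 0.17897.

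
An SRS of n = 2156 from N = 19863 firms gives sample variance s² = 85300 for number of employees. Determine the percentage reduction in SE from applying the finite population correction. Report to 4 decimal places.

f = n/N = 2156/19863 = 0.10854352.
SE_no-fpc = √(s²/n) = 6.2899926; SE_fpc = √((1−f)s²/n) = 5.9388206.
Ratio = √(1−f) = 0.94416973. Reduction = 100·(1 − 0.94416973) = 5.5830%.

5.5830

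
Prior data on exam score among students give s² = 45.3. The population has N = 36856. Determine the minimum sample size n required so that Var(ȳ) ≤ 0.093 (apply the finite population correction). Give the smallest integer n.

481

Without fpc, n₀ = s²/D = 45.3/0.093 = 487.0968.
With fpc, (1 − n/N)·s²/n ≤ D requires n ≥ n₀/(1 + n₀/N) = 487.0968/(1 + 487.0968/36856) = 480.7432.
Rounding up, n = 481.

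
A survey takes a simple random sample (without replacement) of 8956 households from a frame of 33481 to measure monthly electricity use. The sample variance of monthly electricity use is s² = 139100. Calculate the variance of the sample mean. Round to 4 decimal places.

Under SRS without replacement, Var(ȳ) = (1 − f)·s²/n with f = n/N = 8956/33481 = 0.26749500.
Var(ȳ) = (1 − 0.26749500)·139100/8956 = 0.73250500·15.531487 = 11.376892.

11.3769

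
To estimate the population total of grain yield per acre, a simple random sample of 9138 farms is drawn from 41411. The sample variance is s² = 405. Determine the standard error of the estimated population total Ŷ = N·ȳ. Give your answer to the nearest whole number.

Var(Ŷ) = N²·Var(ȳ) = N²·(1 − n/N)·s²/n.
f = 9138/41411 = 0.22066601; Var(ȳ) = 0.77933399·405/9138 = 0.03454041.
Var(Ŷ) = 41411² · 0.03454041 = 5.9232345 × 10^7.
SE(Ŷ) = √(5.9232345 × 10^7) = 7696.

7696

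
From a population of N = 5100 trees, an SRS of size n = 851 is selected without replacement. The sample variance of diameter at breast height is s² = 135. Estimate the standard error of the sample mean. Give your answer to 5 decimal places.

0.36355

Under SRS without replacement, Var(ȳ) = (1 − f)·s²/n with f = n/N = 851/5100 = 0.16686275.
Var(ȳ) = (1 − 0.16686275)·135/851 = 0.83313725·0.1586369 = 0.13216631.
SE(ȳ) = √(0.13216631) = 0.36355.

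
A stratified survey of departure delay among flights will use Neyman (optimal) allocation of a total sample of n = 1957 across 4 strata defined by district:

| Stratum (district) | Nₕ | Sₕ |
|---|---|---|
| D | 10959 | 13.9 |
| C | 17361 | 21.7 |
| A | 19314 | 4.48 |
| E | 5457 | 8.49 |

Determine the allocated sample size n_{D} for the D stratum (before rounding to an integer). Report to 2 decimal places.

Neyman allocation: nₕ = n·NₕSₕ / Σⱼ NⱼSⱼ.
Σ NⱼSⱼ = 10959·13.9 + 17361·21.7 + 19314·4.48 + 5457·8.49 = 661920.45.
n_{D} = 1957·10959·13.9 / 661920.45 = 450.37.

450.37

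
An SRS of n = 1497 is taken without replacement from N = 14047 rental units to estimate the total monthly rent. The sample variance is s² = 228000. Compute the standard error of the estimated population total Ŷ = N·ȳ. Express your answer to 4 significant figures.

163900

Var(Ŷ) = N²·Var(ȳ) = N²·(1 − n/N)·s²/n.
f = 1497/14047 = 0.10657080; Var(ȳ) = 0.89342920·228000/1497 = 136.07339.
Var(Ŷ) = 14047² · 136.07339 = 2.6849758 × 10^10.
SE(Ŷ) = √(2.6849758 × 10^10) = 163900.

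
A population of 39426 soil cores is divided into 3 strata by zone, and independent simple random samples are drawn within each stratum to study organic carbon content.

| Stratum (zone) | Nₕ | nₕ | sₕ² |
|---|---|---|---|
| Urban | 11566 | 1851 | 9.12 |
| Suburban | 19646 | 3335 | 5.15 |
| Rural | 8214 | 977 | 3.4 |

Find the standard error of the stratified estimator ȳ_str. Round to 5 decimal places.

Var(ȳ_str) = Σₕ Wₕ²(1 − fₕ)sₕ²/nₕ with Wₕ = Nₕ/N, N = 39426.
Urban: Wₕ = 0.29335971; term = 0.29335971²·(1 − 0.16003804)·9.12/1851 = 3.5616314 × 10^-4.
Suburban: Wₕ = 0.49830061; term = 0.49830061²·(1 − 0.16975466)·5.15/3335 = 3.1834694 × 10^-4.
Rural: Wₕ = 0.20833967; term = 0.20833967²·(1 − 0.11894327)·3.4/977 = 1.3308594 × 10^-4.
Sum = 8.0759602 × 10^-4.
SE = √(8.0759602 × 10^-4) = 0.02842.

0.02842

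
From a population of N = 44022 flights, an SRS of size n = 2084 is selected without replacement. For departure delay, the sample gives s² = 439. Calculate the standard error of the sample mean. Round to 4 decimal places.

0.4480

Under SRS without replacement, Var(ȳ) = (1 − f)·s²/n with f = n/N = 2084/44022 = 0.04733997.
Var(ȳ) = (1 − 0.04733997)·439/2084 = 0.95266003·0.21065259 = 0.2006803.
SE(ȳ) = √(0.2006803) = 0.4480.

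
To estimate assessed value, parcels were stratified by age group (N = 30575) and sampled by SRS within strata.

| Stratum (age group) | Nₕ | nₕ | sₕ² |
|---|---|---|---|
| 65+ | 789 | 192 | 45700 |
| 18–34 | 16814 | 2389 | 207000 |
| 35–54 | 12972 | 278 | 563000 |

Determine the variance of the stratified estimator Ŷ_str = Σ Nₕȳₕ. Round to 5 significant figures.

3.5461 × 10^11

Var(Ŷ_str) = Σₕ Nₕ²(1 − fₕ)sₕ²/nₕ.
65+: 789²·(1 − 192/789)·45700/192 = 1.1211567 × 10^8.
18–34: 16814²·(1 − 2389/16814)·207000/2389 = 2.1015565 × 10^10.
35–54: 12972²·(1 − 278/12972)·563000/278 = 3.3347942 × 10^11.
Sum = 3.546071 × 10^11.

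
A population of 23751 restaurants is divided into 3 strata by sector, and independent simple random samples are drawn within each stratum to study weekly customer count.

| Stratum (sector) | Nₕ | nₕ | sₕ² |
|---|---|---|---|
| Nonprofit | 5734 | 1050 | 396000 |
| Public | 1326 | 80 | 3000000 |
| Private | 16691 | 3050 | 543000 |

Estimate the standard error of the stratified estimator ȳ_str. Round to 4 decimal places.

14.1296

Var(ȳ_str) = Σₕ Wₕ²(1 − fₕ)sₕ²/nₕ with Wₕ = Nₕ/N, N = 23751.
Nonprofit: Wₕ = 0.24142141; term = 0.24142141²·(1 − 0.18311824)·396000/1050 = 17.956292.
Public: Wₕ = 0.05582923; term = 0.05582923²·(1 − 0.06033183)·3000000/80 = 109.83204.
Private: Wₕ = 0.70274936; term = 0.70274936²·(1 − 0.18273321)·543000/3050 = 71.856284.
Sum = 199.64462.
SE = √(199.64462) = 14.1296.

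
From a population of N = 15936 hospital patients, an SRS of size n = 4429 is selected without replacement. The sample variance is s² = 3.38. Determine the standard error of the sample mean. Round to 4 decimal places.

0.0235

Under SRS without replacement, Var(ȳ) = (1 − f)·s²/n with f = n/N = 4429/15936 = 0.27792420.
Var(ȳ) = (1 − 0.27792420)·3.38/4429 = 0.72207580·7.6315195 × 10^-4 = 5.5105356 × 10^-4.
SE(ȳ) = √(5.5105356 × 10^-4) = 0.0235.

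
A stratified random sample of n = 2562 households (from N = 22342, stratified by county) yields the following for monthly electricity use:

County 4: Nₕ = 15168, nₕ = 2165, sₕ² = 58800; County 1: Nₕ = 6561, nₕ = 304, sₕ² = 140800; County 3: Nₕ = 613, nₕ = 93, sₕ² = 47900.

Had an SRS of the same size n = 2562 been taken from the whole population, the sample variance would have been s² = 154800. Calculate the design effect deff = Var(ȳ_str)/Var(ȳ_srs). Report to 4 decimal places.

0.9188

Var(ȳ_str) = Σ Wₕ²(1−fₕ)sₕ²/nₕ with Wₕ = Nₕ/22342:
  County 4: (15168/22342)²·(1−2165/15168)·58800/2165 = 10.731173
  County 1: (6561/22342)²·(1−304/6561)·140800/304 = 38.090894
  County 3: (613/22342)²·(1−93/613)·47900/93 = 0.32890637
  → Var(ȳ_str) = 49.150973.
Var(ȳ_srs) = (1 − 2562/22342)·154800/2562 = 53.492891.
deff = 49.150973 / 53.492891 = 0.9188.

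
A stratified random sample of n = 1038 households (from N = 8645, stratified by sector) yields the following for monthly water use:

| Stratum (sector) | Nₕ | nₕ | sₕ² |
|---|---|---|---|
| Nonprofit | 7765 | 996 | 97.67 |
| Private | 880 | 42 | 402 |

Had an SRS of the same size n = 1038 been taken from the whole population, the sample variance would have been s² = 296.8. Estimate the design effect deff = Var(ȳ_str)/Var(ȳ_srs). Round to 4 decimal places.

Var(ȳ_str) = Σ Wₕ²(1−fₕ)sₕ²/nₕ with Wₕ = Nₕ/8645:
  Nonprofit: (7765/8645)²·(1−996/7765)·97.67/996 = 0.068966443
  Private: (880/8645)²·(1−42/880)·402/42 = 0.094443801
  → Var(ȳ_str) = 0.16341024.
Var(ȳ_srs) = (1 − 1038/8645)·296.8/1038 = 0.25160251.
deff = 0.16341024 / 0.25160251 = 0.6495.

0.6495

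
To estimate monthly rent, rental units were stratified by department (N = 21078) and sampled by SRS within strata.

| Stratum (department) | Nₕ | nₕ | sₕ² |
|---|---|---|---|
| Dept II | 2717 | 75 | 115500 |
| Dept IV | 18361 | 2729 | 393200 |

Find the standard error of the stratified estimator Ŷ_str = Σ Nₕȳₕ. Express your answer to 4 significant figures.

Var(Ŷ_str) = Σₕ Nₕ²(1 − fₕ)sₕ²/nₕ.
Dept II: 2717²·(1 − 75/2717)·115500/75 = 1.1054604 × 10^10.
Dept IV: 18361²·(1 − 2729/18361)·393200/2729 = 4.1354317 × 10^10.
Sum = 5.2408921 × 10^10.
SE = √(5.2408921 × 10^10) = 228900.

228900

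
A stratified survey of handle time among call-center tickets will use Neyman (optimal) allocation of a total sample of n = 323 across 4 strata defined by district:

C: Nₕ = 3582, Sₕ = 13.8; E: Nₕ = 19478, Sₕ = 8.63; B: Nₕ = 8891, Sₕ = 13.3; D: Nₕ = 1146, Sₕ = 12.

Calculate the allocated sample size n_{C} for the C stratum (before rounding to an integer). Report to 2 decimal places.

45.68

Neyman allocation: nₕ = n·NₕSₕ / Σⱼ NⱼSⱼ.
Σ NⱼSⱼ = 3582·13.8 + 19478·8.63 + 8891·13.3 + 1146·12 = 349529.04.
n_{C} = 323·3582·13.8 / 349529.04 = 45.68.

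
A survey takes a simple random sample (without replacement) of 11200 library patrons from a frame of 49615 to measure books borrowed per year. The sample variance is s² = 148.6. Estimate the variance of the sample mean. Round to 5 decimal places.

0.01027

Under SRS without replacement, Var(ȳ) = (1 − f)·s²/n with f = n/N = 11200/49615 = 0.22573818.
Var(ȳ) = (1 − 0.22573818)·148.6/11200 = 0.77426182·0.013267857 = 0.010272795.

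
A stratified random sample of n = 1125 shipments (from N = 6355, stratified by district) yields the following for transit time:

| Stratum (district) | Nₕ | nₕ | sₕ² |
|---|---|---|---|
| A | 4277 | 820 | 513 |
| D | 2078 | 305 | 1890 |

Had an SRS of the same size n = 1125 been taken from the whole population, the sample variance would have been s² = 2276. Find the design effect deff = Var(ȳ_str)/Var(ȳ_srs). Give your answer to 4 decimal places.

Var(ȳ_str) = Σ Wₕ²(1−fₕ)sₕ²/nₕ with Wₕ = Nₕ/6355:
  A: (4277/6355)²·(1−820/4277)·513/820 = 0.22903984
  D: (2078/6355)²·(1−305/2078)·1890/305 = 0.565308
  → Var(ȳ_str) = 0.79434784.
Var(ȳ_srs) = (1 − 1125/6355)·2276/1125 = 1.6649679.
deff = 0.79434784 / 1.6649679 = 0.4771.

0.4771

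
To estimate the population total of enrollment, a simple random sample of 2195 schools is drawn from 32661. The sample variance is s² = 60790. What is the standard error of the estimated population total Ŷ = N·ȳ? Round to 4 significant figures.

166000

Var(Ŷ) = N²·Var(ȳ) = N²·(1 − n/N)·s²/n.
f = 2195/32661 = 0.06720554; Var(ȳ) = 0.93279446·60790/2195 = 25.83352.
Var(Ŷ) = 32661² · 25.83352 = 2.7557673 × 10^10.
SE(Ŷ) = √(2.7557673 × 10^10) = 166000.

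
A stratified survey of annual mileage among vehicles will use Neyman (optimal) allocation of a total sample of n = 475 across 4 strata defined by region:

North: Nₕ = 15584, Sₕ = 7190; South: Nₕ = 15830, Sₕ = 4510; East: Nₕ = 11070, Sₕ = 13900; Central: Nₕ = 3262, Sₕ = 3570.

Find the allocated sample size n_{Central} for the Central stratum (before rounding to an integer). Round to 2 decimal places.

Neyman allocation: nₕ = n·NₕSₕ / Σⱼ NⱼSⱼ.
Σ NⱼSⱼ = 15584·7190 + 15830·4510 + 11070·13900 + 3262·3570 = 3.489606 × 10^8.
n_{Central} = 475·3262·3570 / (3.489606 × 10^8) = 15.85.

15.85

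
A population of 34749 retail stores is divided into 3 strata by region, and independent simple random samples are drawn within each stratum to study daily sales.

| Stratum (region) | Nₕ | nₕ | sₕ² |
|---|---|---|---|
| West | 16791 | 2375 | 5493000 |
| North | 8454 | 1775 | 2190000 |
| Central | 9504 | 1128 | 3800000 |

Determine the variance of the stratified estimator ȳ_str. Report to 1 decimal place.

Var(ȳ_str) = Σₕ Wₕ²(1 − fₕ)sₕ²/nₕ with Wₕ = Nₕ/N, N = 34749.
West: Wₕ = 0.48320815; term = 0.48320815²·(1 − 0.14144482)·5493000/2375 = 463.64192.
North: Wₕ = 0.24328758; term = 0.24328758²·(1 − 0.20995978)·2190000/1775 = 57.694554.
Central: Wₕ = 0.27350427; term = 0.27350427²·(1 − 0.11868687)·3800000/1128 = 222.09203.
Sum = 743.4285.

743.4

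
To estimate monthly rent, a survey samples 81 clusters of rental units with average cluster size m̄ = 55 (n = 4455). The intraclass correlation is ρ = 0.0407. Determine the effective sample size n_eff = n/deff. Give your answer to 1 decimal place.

1393.1

deff = 1 + (55 − 1)·0.0407 = 1 + 2.1978 = 3.1978.
n_eff = 4455 / 3.1978 = 1393.1.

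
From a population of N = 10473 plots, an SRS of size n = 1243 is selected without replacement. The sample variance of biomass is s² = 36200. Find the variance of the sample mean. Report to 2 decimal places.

25.67

Under SRS without replacement, Var(ȳ) = (1 − f)·s²/n with f = n/N = 1243/10473 = 0.11868615.
Var(ȳ) = (1 − 0.11868615)·36200/1243 = 0.88131385·29.123089 = 25.666582.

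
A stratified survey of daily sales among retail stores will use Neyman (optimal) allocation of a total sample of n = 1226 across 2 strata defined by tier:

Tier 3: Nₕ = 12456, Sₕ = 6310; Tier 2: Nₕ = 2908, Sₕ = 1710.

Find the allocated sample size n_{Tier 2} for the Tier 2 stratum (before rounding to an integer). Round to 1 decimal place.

Neyman allocation: nₕ = n·NₕSₕ / Σⱼ NⱼSⱼ.
Σ NⱼSⱼ = 12456·6310 + 2908·1710 = 8.357004 × 10^7.
n_{Tier 2} = 1226·2908·1710 / (8.357004 × 10^7) = 73.0.

73.0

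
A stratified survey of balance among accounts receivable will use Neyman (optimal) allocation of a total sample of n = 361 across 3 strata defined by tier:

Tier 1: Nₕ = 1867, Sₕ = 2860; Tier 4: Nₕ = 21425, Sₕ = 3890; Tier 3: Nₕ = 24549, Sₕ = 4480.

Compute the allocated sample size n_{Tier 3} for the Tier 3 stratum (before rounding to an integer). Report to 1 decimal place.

Neyman allocation: nₕ = n·NₕSₕ / Σⱼ NⱼSⱼ.
Σ NⱼSⱼ = 1867·2860 + 21425·3890 + 24549·4480 = 1.9866239 × 10^8.
n_{Tier 3} = 361·24549·4480 / (1.9866239 × 10^8) = 199.8.

199.8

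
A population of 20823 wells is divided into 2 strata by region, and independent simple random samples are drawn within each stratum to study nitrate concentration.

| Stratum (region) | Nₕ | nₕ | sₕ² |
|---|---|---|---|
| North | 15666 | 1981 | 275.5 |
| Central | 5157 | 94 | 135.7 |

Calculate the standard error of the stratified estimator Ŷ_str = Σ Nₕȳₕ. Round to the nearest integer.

8216

Var(Ŷ_str) = Σₕ Nₕ²(1 − fₕ)sₕ²/nₕ.
North: 15666²·(1 − 1981/15666)·275.5/1981 = 2.981536 × 10^7.
Central: 5157²·(1 − 94/5157)·135.7/94 = 3.7692683 × 10^7.
Sum = 6.7508043 × 10^7.
SE = √(6.7508043 × 10^7) = 8216.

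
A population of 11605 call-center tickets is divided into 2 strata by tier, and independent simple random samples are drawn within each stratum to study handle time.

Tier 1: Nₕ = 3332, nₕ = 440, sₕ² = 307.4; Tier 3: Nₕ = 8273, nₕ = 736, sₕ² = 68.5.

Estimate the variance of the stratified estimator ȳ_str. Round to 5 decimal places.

0.09308

Var(ȳ_str) = Σₕ Wₕ²(1 − fₕ)sₕ²/nₕ with Wₕ = Nₕ/N, N = 11605.
Tier 1: Wₕ = 0.28711762; term = 0.28711762²·(1 − 0.13205282)·307.4/440 = 0.049987818.
Tier 3: Wₕ = 0.71288238; term = 0.71288238²·(1 − 0.08896410)·68.5/736 = 0.043090745.
Sum = 0.093078563.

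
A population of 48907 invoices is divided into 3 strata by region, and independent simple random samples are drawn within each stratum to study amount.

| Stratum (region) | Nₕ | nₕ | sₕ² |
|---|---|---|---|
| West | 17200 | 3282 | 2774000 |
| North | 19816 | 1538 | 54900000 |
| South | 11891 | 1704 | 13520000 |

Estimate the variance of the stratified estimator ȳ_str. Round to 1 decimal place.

Var(ȳ_str) = Σₕ Wₕ²(1 − fₕ)sₕ²/nₕ with Wₕ = Nₕ/N, N = 48907.
West: Wₕ = 0.35168790; term = 0.35168790²·(1 − 0.19081395)·2774000/3282 = 84.592354.
North: Wₕ = 0.40517717; term = 0.40517717²·(1 − 0.07761405)·54900000/1538 = 5405.2854.
South: Wₕ = 0.24313493; term = 0.24313493²·(1 − 0.14330166)·13520000/1704 = 401.81833.
Sum = 5891.6961.

5891.7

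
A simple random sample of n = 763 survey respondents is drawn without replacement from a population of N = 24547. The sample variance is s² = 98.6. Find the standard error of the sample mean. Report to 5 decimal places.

Under SRS without replacement, Var(ȳ) = (1 − f)·s²/n with f = n/N = 763/24547 = 0.03108323.
Var(ȳ) = (1 − 0.03108323)·98.6/763 = 0.96891677·0.12922674 = 0.12520995.
SE(ȳ) = √(0.12520995) = 0.35385.

0.35385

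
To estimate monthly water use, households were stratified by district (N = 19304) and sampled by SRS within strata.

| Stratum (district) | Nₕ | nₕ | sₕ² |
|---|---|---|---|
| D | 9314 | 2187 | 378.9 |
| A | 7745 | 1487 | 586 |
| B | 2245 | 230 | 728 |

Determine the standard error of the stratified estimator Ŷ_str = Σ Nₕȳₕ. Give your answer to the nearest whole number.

Var(Ŷ_str) = Σₕ Nₕ²(1 − fₕ)sₕ²/nₕ.
D: 9314²·(1 − 2187/9314)·378.9/2187 = 1.1500555 × 10^7.
A: 7745²·(1 − 1487/7745)·586/1487 = 1.9100451 × 10^7.
B: 2245²·(1 − 230/2245)·728/230 = 1.4318415 × 10^7.
Sum = 4.4919421 × 10^7.
SE = √(4.4919421 × 10^7) = 6702.

6702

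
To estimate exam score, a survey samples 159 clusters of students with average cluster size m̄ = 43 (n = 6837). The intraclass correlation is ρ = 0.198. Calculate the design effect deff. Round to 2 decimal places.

deff = 1 + (43 − 1)·0.198 = 1 + 8.316 = 9.316.

9.32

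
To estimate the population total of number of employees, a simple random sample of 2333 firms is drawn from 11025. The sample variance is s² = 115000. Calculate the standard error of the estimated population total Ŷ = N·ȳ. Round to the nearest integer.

68729

Var(Ŷ) = N²·Var(ȳ) = N²·(1 − n/N)·s²/n.
f = 2333/11025 = 0.21160998; Var(ȳ) = 0.78839002·115000/2333 = 38.861917.
Var(Ŷ) = 11025² · 38.861917 = 4.7236903 × 10^9.
SE(Ŷ) = √(4.7236903 × 10^9) = 68729.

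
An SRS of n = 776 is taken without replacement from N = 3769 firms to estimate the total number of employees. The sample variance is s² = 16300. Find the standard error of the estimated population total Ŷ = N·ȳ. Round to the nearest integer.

15393

Var(Ŷ) = N²·Var(ȳ) = N²·(1 − n/N)·s²/n.
f = 776/3769 = 0.20589016; Var(ȳ) = 0.79410984·16300/776 = 16.6804.
Var(Ŷ) = 3769² · 16.6804 = 2.369511 × 10^8.
SE(Ŷ) = √(2.369511 × 10^8) = 15393.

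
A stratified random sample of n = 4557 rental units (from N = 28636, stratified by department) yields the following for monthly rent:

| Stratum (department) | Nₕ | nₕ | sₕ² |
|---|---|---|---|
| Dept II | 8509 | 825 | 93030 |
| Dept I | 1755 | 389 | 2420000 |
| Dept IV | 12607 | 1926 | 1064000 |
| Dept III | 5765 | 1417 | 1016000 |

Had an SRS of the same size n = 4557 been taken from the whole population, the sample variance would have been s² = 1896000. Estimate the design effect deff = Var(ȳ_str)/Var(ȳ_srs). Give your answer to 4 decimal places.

Var(ȳ_str) = Σ Wₕ²(1−fₕ)sₕ²/nₕ with Wₕ = Nₕ/28636:
  Dept II: (8509/28636)²·(1−825/8509)·93030/825 = 8.9910465
  Dept I: (1755/28636)²·(1−389/1755)·2420000/389 = 18.187327
  Dept IV: (12607/28636)²·(1−1926/12607)·1064000/1926 = 90.716086
  Dept III: (5765/28636)²·(1−1417/5765)·1016000/1417 = 21.917348
  → Var(ȳ_str) = 139.81181.
Var(ȳ_srs) = (1 − 4557/28636)·1896000/4557 = 349.85283.
deff = 139.81181 / 349.85283 = 0.3996.

0.3996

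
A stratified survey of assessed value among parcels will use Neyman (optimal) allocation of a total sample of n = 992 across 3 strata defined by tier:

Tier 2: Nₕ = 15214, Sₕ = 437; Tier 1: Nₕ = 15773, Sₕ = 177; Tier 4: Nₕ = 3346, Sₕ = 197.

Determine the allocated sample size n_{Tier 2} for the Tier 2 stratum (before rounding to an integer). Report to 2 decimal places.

Neyman allocation: nₕ = n·NₕSₕ / Σⱼ NⱼSⱼ.
Σ NⱼSⱼ = 15214·437 + 15773·177 + 3346·197 = 1.0099501 × 10^7.
n_{Tier 2} = 992·15214·437 / (1.0099501 × 10^7) = 653.04.

653.04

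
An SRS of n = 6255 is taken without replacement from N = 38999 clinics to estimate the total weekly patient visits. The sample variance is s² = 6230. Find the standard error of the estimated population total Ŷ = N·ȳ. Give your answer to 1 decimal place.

35663.4

Var(Ŷ) = N²·Var(ȳ) = N²·(1 − n/N)·s²/n.
f = 6255/38999 = 0.16038873; Var(ȳ) = 0.83961127·6230/6255 = 0.83625551.
Var(Ŷ) = 38999² · 0.83625551 = 1.2718794 × 10^9.
SE(Ŷ) = √(1.2718794 × 10^9) = 35663.4.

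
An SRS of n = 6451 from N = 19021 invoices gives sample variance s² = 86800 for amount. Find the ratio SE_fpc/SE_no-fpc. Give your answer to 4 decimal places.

0.8129

f = n/N = 6451/19021 = 0.33915146.
SE_no-fpc = √(s²/n) = 3.6681437; SE_fpc = √((1−f)s²/n) = 2.9819291.
Ratio = √(1−f) = 0.81292591.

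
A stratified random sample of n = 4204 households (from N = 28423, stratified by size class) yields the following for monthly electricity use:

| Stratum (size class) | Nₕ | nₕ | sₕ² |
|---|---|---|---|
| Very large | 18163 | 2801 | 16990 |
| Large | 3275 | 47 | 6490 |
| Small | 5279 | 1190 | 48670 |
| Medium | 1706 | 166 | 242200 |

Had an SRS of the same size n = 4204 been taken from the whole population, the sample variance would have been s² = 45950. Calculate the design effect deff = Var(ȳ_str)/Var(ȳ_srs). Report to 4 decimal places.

Var(ȳ_str) = Σ Wₕ²(1−fₕ)sₕ²/nₕ with Wₕ = Nₕ/28423:
  Very large: (18163/28423)²·(1−2801/18163)·16990/2801 = 2.0949602
  Large: (3275/28423)²·(1−47/3275)·6490/47 = 1.8069737
  Small: (5279/28423)²·(1−1190/5279)·48670/1190 = 1.0928066
  Medium: (1706/28423)²·(1−166/1706)·242200/166 = 4.744888
  → Var(ȳ_str) = 9.7396285.
Var(ȳ_srs) = (1 − 4204/28423)·45950/4204 = 9.3134181.
deff = 9.7396285 / 9.3134181 = 1.0458.

1.0458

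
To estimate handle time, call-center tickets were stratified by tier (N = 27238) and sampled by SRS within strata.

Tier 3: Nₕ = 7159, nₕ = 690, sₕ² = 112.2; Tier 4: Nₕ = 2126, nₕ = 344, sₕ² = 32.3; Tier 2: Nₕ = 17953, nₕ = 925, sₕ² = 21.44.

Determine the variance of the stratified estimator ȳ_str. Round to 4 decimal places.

Var(ȳ_str) = Σₕ Wₕ²(1 − fₕ)sₕ²/nₕ with Wₕ = Nₕ/N, N = 27238.
Tier 3: Wₕ = 0.26283134; term = 0.26283134²·(1 − 0.09638218)·112.2/690 = 0.010150393.
Tier 4: Wₕ = 0.07805272; term = 0.07805272²·(1 − 0.16180621)·32.3/344 = 4.794735 × 10^-4.
Tier 2: Wₕ = 0.65911594; term = 0.65911594²·(1 − 0.05152342)·21.44/925 = 0.0095506579.
Sum = 0.020180524.

0.0202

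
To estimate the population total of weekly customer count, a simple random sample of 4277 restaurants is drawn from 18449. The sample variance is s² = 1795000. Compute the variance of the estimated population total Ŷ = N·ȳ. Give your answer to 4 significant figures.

1.097 × 10^11

Var(Ŷ) = N²·Var(ȳ) = N²·(1 − n/N)·s²/n.
f = 4277/18449 = 0.23182828; Var(ȳ) = 0.76817172·1795000/4277 = 322.39145.
Var(Ŷ) = 18449² · 322.39145 = 1.0973096 × 10^11.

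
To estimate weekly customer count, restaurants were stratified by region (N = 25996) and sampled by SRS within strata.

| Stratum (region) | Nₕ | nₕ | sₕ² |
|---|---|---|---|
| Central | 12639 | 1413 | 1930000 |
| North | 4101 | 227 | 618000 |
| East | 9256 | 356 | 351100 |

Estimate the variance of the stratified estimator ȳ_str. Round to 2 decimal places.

471.00

Var(ȳ_str) = Σₕ Wₕ²(1 − fₕ)sₕ²/nₕ with Wₕ = Nₕ/N, N = 25996.
Central: Wₕ = 0.48619018; term = 0.48619018²·(1 − 0.11179682)·1930000/1413 = 286.77405.
North: Wₕ = 0.15775504; term = 0.15775504²·(1 − 0.05535235)·618000/227 = 64.002796.
East: Wₕ = 0.35605478; term = 0.35605478²·(1 − 0.03846154)·351100/356 = 120.22122.
Sum = 470.99807.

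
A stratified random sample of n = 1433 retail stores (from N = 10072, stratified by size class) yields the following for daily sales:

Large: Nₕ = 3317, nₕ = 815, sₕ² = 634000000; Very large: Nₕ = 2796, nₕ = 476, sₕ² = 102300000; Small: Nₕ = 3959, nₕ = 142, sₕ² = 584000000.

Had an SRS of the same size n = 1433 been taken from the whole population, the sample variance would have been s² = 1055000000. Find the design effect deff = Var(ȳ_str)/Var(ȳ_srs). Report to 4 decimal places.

1.0927

Var(ȳ_str) = Σ Wₕ²(1−fₕ)sₕ²/nₕ with Wₕ = Nₕ/10072:
  Large: (3317/10072)²·(1−815/3317)·634000000/815 = 63640.413
  Very large: (2796/10072)²·(1−476/2796)·102300000/476 = 13742.394
  Small: (3959/10072)²·(1−142/3959)·584000000/142 = 612633.48
  → Var(ȳ_str) = 690016.29.
Var(ȳ_srs) = (1 − 1433/10072)·1055000000/1433 = 631471.9.
deff = 690016.29 / 631471.9 = 1.0927.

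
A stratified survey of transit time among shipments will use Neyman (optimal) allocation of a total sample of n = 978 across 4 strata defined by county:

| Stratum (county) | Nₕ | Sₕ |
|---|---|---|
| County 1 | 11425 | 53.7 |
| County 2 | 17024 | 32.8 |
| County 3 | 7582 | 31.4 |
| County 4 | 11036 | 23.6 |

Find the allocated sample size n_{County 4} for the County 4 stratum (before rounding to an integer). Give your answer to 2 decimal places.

Neyman allocation: nₕ = n·NₕSₕ / Σⱼ NⱼSⱼ.
Σ NⱼSⱼ = 11425·53.7 + 17024·32.8 + 7582·31.4 + 11036·23.6 = 1.6704341 × 10^6.
n_{County 4} = 978·11036·23.6 / (1.6704341 × 10^6) = 152.49.

152.49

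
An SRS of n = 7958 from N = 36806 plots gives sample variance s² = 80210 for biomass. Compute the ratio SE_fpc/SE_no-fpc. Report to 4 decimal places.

0.8853

f = n/N = 7958/36806 = 0.21621475.
SE_no-fpc = √(s²/n) = 3.1747702; SE_fpc = √((1−f)s²/n) = 2.8106763.
Ratio = √(1−f) = 0.88531647.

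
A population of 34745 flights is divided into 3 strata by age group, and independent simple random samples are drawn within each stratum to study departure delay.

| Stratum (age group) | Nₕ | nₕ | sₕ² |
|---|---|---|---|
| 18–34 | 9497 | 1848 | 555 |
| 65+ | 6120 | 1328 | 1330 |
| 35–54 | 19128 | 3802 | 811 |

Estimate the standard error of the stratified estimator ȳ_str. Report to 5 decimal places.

0.30692

Var(ȳ_str) = Σₕ Wₕ²(1 − fₕ)sₕ²/nₕ with Wₕ = Nₕ/N, N = 34745.
18–34: Wₕ = 0.27333429; term = 0.27333429²·(1 − 0.19458776)·555/1848 = 0.018071637.
65+: Wₕ = 0.17614045; term = 0.17614045²·(1 − 0.21699346)·1330/1328 = 0.024329723.
35–54: Wₕ = 0.55052526; term = 0.55052526²·(1 − 0.19876621)·811/3802 = 0.051799133.
Sum = 0.094200493.
SE = √(0.094200493) = 0.30692.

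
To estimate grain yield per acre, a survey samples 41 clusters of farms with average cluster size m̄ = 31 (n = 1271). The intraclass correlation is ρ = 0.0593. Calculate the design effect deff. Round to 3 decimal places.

2.779

deff = 1 + (31 − 1)·0.0593 = 1 + 1.779 = 2.779.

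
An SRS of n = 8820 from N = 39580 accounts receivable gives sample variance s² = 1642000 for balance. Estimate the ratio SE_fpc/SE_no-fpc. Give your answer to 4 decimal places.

0.8816

f = n/N = 8820/39580 = 0.22283982.
SE_no-fpc = √(s²/n) = 13.644332; SE_fpc = √((1−f)s²/n) = 12.028391.
Ratio = √(1−f) = 0.88156689.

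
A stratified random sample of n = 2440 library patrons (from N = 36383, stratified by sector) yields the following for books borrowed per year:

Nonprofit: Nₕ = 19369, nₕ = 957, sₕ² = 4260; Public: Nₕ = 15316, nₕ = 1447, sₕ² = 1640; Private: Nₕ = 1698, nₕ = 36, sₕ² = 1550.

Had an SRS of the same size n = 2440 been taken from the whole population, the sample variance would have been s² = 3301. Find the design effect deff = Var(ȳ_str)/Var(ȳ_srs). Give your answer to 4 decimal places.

1.1670

Var(ȳ_str) = Σ Wₕ²(1−fₕ)sₕ²/nₕ with Wₕ = Nₕ/36383:
  Nonprofit: (19369/36383)²·(1−957/19369)·4260/957 = 1.1992475
  Public: (15316/36383)²·(1−1447/15316)·1640/1447 = 0.18187324
  Private: (1698/36383)²·(1−36/1698)·1550/36 = 0.091791167
  → Var(ȳ_str) = 1.4729119.
Var(ȳ_srs) = (1 − 2440/36383)·3301/2440 = 1.2621397.
deff = 1.4729119 / 1.2621397 = 1.1670.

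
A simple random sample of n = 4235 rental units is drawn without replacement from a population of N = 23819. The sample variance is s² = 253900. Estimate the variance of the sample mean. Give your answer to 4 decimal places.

49.2932

Under SRS without replacement, Var(ȳ) = (1 − f)·s²/n with f = n/N = 4235/23819 = 0.17779924.
Var(ȳ) = (1 − 0.17779924)·253900/4235 = 0.82220076·59.952774 = 49.293217.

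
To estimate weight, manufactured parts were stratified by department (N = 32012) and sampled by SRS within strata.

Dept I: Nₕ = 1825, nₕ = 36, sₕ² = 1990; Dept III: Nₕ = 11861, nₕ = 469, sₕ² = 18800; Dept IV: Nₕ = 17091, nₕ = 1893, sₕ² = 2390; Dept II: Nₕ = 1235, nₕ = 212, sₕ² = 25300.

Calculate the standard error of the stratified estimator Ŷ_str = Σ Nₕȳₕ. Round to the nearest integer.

77946

Var(Ŷ_str) = Σₕ Nₕ²(1 − fₕ)sₕ²/nₕ.
Dept I: 1825²·(1 − 36/1825)·1990/36 = 1.804778 × 10^8.
Dept III: 11861²·(1 − 469/11861)·18800/469 = 5.4163446 × 10^9.
Dept IV: 17091²·(1 − 1893/17091)·2390/1893 = 3.2794514 × 10^8.
Dept II: 1235²·(1 − 212/1235)·25300/212 = 1.5077428 × 10^8.
Sum = 6.0755418 × 10^9.
SE = √(6.0755418 × 10^9) = 77946.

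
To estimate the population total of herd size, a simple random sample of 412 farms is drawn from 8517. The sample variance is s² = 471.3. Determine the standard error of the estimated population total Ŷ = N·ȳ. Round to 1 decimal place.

8886.3

Var(Ŷ) = N²·Var(ȳ) = N²·(1 − n/N)·s²/n.
f = 412/8517 = 0.04837384; Var(ȳ) = 0.95162616·471.3/412 = 1.0885957.
Var(Ŷ) = 8517² · 1.0885957 = 7.8965958 × 10^7.
SE(Ŷ) = √(7.8965958 × 10^7) = 8886.3.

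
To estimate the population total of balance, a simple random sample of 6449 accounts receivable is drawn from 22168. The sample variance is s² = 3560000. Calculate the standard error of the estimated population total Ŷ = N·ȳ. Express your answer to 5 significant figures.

438590

Var(Ŷ) = N²·Var(ȳ) = N²·(1 − n/N)·s²/n.
f = 6449/22168 = 0.29091483; Var(ȳ) = 0.70908517·3560000/6449 = 391.43173.
Var(Ŷ) = 22168² · 391.43173 = 1.9235747 × 10^11.
SE(Ŷ) = √(1.9235747 × 10^11) = 438590.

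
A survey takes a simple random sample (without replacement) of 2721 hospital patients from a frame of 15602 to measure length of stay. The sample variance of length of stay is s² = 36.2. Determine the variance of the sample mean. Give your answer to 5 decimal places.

Under SRS without replacement, Var(ȳ) = (1 − f)·s²/n with f = n/N = 2721/15602 = 0.17440072.
Var(ȳ) = (1 − 0.17440072)·36.2/2721 = 0.82559928·0.013303932 = 0.010983717.

0.01098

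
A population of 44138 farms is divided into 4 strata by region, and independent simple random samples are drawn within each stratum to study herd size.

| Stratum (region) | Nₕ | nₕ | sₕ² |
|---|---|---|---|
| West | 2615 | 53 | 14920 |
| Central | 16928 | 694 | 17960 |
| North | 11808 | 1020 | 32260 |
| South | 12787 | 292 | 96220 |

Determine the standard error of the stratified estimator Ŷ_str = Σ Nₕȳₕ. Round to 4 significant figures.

Var(Ŷ_str) = Σₕ Nₕ²(1 − fₕ)sₕ²/nₕ.
West: 2615²·(1 − 53/2615)·14920/53 = 1.886009 × 10^9.
Central: 16928²·(1 − 694/16928)·17960/694 = 7.1117757 × 10^9.
North: 11808²·(1 − 1020/11808)·32260/1020 = 4.0288535 × 10^9.
South: 12787²·(1 − 292/12787)·96220/292 = 5.2648673 × 10^10.
Sum = 6.5675311 × 10^10.
SE = √(6.5675311 × 10^10) = 256300.

256300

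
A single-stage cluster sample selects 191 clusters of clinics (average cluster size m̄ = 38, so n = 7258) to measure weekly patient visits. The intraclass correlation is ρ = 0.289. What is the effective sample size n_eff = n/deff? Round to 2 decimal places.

deff = 1 + (38 − 1)·0.289 = 1 + 10.693 = 11.693.
n_eff = 7258 / 11.693 = 620.71.

620.71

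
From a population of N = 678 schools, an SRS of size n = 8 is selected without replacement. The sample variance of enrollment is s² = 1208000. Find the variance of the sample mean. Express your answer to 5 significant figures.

149220

Under SRS without replacement, Var(ȳ) = (1 − f)·s²/n with f = n/N = 8/678 = 0.01179941.
Var(ȳ) = (1 − 0.01179941)·1208000/8 = 0.98820059·151000 = 149218.29.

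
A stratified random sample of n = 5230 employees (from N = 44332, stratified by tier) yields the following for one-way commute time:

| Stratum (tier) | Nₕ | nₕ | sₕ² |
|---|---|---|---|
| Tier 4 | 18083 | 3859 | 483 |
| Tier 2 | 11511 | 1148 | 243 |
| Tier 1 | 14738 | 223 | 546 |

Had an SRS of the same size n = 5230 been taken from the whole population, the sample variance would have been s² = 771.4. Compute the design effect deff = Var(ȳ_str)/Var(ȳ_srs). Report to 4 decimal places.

Var(ȳ_str) = Σ Wₕ²(1−fₕ)sₕ²/nₕ with Wₕ = Nₕ/44332:
  Tier 4: (18083/44332)²·(1−3859/18083)·483/3859 = 0.016380605
  Tier 2: (11511/44332)²·(1−1148/11511)·243/1148 = 0.012847786
  Tier 1: (14738/44332)²·(1−223/14738)·546/223 = 0.26650706
  → Var(ȳ_str) = 0.29573545.
Var(ȳ_srs) = (1 − 5230/44332)·771.4/5230 = 0.1300947.
deff = 0.29573545 / 0.1300947 = 2.2732.

2.2732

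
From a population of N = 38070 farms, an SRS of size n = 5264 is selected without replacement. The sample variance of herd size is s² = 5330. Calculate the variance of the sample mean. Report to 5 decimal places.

Under SRS without replacement, Var(ȳ) = (1 − f)·s²/n with f = n/N = 5264/38070 = 0.13827160.
Var(ȳ) = (1 − 0.13827160)·5330/5264 = 0.86172840·1.012538 = 0.87253274.

0.87253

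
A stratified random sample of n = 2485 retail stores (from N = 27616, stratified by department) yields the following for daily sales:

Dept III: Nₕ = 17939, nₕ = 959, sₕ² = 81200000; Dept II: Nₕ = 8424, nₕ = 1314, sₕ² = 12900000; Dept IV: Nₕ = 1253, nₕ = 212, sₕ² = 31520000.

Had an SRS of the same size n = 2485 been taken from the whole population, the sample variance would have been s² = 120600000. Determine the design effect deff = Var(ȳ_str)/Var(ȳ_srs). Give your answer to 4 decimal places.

0.7890

Var(ȳ_str) = Σ Wₕ²(1−fₕ)sₕ²/nₕ with Wₕ = Nₕ/27616:
  Dept III: (17939/27616)²·(1−959/17939)·81200000/959 = 33818.301
  Dept II: (8424/27616)²·(1−1314/8424)·12900000/1314 = 771.01132
  Dept IV: (1253/27616)²·(1−212/1253)·31520000/212 = 254.29077
  → Var(ȳ_str) = 34843.603.
Var(ȳ_srs) = (1 − 2485/27616)·120600000/2485 = 44164.154.
deff = 34843.603 / 44164.154 = 0.7890.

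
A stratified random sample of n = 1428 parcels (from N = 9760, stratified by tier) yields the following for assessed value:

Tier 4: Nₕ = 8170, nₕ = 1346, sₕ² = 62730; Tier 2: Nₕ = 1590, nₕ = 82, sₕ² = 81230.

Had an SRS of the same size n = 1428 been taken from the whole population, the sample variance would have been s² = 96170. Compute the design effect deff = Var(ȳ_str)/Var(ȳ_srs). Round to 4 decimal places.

0.9081

Var(ȳ_str) = Σ Wₕ²(1−fₕ)sₕ²/nₕ with Wₕ = Nₕ/9760:
  Tier 4: (8170/9760)²·(1−1346/8170)·62730/1346 = 27.27669
  Tier 2: (1590/9760)²·(1−82/1590)·81230/82 = 24.934544
  → Var(ȳ_str) = 52.211234.
Var(ȳ_srs) = (1 − 1428/9760)·96170/1428 = 57.492455.
deff = 52.211234 / 57.492455 = 0.9081.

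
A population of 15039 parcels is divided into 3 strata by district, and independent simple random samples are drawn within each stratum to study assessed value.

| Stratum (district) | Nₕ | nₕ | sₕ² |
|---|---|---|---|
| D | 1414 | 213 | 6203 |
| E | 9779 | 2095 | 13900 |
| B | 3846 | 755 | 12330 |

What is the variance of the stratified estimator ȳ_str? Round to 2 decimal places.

3.28

Var(ȳ_str) = Σₕ Wₕ²(1 − fₕ)sₕ²/nₕ with Wₕ = Nₕ/N, N = 15039.
D: Wₕ = 0.09402221; term = 0.09402221²·(1 − 0.15063649)·6203/213 = 0.21866369.
E: Wₕ = 0.65024270; term = 0.65024270²·(1 − 0.21423458)·13900/2095 = 2.2043201.
B: Wₕ = 0.25573509; term = 0.25573509²·(1 − 0.19630785)·12330/755 = 0.85839364.
Sum = 3.2813774.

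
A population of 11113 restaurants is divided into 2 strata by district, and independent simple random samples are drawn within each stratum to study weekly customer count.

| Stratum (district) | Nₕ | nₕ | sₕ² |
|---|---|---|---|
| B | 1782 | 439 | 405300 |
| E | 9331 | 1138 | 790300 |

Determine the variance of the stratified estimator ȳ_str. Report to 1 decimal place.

Var(ȳ_str) = Σₕ Wₕ²(1 − fₕ)sₕ²/nₕ with Wₕ = Nₕ/N, N = 11113.
B: Wₕ = 0.16035274; term = 0.16035274²·(1 − 0.24635241)·405300/439 = 17.89094.
E: Wₕ = 0.83964726; term = 0.83964726²·(1 − 0.12195906)·790300/1138 = 429.89088.
Sum = 447.78182.

447.8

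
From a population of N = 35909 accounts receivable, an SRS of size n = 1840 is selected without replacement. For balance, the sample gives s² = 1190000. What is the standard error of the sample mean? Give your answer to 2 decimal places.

Under SRS without replacement, Var(ȳ) = (1 − f)·s²/n with f = n/N = 1840/35909 = 0.05124064.
Var(ȳ) = (1 − 0.05124064)·1190000/1840 = 0.94875936·646.73913 = 613.59981.
SE(ȳ) = √(613.59981) = 24.77.

24.77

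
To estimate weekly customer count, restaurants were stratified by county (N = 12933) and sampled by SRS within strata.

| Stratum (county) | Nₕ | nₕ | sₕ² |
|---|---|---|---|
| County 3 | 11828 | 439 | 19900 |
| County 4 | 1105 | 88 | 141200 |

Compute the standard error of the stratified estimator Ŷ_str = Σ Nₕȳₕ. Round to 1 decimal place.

88935.7

Var(Ŷ_str) = Σₕ Nₕ²(1 − fₕ)sₕ²/nₕ.
County 3: 11828²·(1 − 439/11828)·19900/439 = 6.106403 × 10^9.
County 4: 1105²·(1 − 88/1105)·141200/88 = 1.8031641 × 10^9.
Sum = 7.9095671 × 10^9.
SE = √(7.9095671 × 10^9) = 88935.7.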